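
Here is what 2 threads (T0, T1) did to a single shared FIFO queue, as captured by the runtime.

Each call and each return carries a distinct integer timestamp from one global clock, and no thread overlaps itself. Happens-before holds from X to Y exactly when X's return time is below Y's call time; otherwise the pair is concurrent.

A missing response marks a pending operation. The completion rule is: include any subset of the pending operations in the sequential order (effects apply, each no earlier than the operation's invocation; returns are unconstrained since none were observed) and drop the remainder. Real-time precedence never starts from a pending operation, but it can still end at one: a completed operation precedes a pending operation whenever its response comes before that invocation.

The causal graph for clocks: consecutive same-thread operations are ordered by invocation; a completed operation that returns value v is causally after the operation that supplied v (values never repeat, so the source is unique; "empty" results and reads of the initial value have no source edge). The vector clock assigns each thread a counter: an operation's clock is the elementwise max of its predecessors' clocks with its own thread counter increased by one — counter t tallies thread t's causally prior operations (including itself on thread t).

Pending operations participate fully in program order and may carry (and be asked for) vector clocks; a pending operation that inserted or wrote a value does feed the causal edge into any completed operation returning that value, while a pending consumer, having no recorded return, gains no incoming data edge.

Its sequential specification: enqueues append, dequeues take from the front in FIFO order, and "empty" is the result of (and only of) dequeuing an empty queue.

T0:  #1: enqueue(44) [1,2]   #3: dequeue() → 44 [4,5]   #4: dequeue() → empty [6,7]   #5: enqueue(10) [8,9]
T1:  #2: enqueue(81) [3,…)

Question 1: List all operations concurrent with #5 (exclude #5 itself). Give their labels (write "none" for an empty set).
concurrent with #5 ([8,9]): every op whose interval crosses 8..9
#1 [1,2]: before
#2 [3,…): concurrent
#3 [4,5]: before
#4 [6,7]: before

#2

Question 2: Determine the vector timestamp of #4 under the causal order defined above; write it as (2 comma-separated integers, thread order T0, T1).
#2, invoked 3, has no incoming edges; only T1's bump applies → (0, 1)
#1, invoked 1, has no incoming edges; only T0's bump applies → (1, 0)
merge at #3 (invoked 4): VC(#1)=(1, 0), own-thread bump on T0 → (2, 0)
merge at #4 (invoked 6): VC(#3)=(2, 0), own-thread bump on T0 → (3, 0)
merge at #5 (invoked 8): VC(#4)=(3, 0), own-thread bump on T0 → (4, 0)
target: VC(#4) = (3, 0)

(3, 0)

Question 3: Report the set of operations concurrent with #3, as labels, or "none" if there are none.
#3 spans [4,5]: anything still running between times 4 and 5 counts as concurrent
#1 [1,2]: before
#2 [3,…): concurrent
#4 [6,7]: after
#5 [8,9]: after

#2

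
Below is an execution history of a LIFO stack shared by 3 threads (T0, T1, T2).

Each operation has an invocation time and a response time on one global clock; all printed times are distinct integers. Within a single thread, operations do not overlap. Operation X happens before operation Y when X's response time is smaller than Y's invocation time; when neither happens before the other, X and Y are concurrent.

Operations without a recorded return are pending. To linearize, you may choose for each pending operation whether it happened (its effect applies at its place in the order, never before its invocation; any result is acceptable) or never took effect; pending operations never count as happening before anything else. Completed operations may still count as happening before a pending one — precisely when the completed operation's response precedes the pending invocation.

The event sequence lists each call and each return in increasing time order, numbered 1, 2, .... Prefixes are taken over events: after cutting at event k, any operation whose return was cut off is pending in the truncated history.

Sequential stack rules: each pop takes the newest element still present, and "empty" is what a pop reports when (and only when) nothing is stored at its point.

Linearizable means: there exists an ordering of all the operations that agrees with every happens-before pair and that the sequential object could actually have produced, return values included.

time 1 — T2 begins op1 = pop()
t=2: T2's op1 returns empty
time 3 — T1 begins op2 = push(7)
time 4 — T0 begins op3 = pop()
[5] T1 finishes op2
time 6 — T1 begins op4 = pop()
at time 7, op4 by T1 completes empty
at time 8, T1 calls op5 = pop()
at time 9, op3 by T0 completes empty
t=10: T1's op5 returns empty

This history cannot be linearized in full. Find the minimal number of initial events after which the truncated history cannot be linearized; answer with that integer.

9

events 1..8 are still linearizable — one witness is op1, op2, op3, op4:
after step 1 (op1 pop() → empty): stack <>
after step 2 (op2 push(7)): stack <7>
after step 3 (op3 pop() (pending, included)): stack <>
after step 4 (op4 pop() → empty): stack <>
include event 9 — op3 responding at 9 — and every candidate order breaks
no escape via the 1 pending operation (op5): every completion choice fails
take op1, op2, op3, op4 (pending dropped): step 3 already fails, because op3 pop() → empty cannot occur there
take op1, op2, op4, op3 (pending dropped): step 3 already fails, because op4 pop() → empty cannot occur there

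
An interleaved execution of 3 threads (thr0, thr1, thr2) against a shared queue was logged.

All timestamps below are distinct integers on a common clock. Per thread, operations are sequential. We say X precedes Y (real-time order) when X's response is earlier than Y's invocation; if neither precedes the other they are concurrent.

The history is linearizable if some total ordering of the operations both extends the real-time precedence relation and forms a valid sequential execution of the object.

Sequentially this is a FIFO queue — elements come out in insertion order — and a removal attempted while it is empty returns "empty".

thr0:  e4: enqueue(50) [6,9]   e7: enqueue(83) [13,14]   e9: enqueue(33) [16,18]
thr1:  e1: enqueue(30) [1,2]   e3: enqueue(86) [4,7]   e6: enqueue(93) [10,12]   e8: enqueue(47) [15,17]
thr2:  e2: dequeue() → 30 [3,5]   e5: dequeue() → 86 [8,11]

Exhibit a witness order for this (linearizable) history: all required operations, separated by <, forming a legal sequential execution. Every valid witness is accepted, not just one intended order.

step 1: e1 enqueue(30) — queue <30>
step 2: e2 dequeue() → 30 — queue <>
step 3: e3 enqueue(86) — queue <86>
step 4: e4 enqueue(50) — queue <86,50>
step 5: e5 dequeue() → 86 — queue <50>
step 6: e6 enqueue(93) — queue <50,93>
step 7: e7 enqueue(83) — queue <50,93,83>
step 8: e8 enqueue(47) — queue <50,93,83,47>
step 9: e9 enqueue(33) — queue <50,93,83,47,33>

e1 < e2 < e3 < e4 < e5 < e6 < e7 < e8 < e9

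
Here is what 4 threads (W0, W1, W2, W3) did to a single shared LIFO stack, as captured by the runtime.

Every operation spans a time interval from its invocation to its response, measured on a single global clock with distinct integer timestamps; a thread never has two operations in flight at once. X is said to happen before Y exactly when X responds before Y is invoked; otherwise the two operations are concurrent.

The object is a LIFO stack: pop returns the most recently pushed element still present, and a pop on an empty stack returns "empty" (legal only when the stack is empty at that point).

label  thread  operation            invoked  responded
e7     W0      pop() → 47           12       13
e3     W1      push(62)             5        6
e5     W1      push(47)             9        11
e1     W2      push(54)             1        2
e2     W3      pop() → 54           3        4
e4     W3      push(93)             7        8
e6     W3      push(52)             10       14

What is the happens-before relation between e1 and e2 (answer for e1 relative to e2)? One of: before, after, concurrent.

e1 spans [1,2], e2 spans [3,4]
resp(e1)=2 < inv(e2)=3

before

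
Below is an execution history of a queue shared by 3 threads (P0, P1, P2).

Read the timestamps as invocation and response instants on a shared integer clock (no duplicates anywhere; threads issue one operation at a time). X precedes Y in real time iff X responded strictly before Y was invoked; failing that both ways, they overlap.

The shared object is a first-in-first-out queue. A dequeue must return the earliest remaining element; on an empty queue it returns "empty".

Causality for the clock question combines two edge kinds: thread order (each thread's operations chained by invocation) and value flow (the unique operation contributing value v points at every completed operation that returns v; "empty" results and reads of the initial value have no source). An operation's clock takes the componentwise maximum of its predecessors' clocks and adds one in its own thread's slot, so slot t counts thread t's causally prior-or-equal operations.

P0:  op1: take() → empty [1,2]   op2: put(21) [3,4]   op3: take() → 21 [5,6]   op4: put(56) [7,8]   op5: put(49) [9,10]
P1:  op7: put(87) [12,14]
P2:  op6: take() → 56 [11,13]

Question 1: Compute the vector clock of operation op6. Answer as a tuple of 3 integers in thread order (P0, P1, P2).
(4, 0, 1)

invoked at 12, op7 has no predecessors; its own P1 bump gives (0, 1, 0)
invoked at 1, op1 has no predecessors; its own P0 bump gives (1, 0, 0)
from VC(op1)=(1, 0, 0), op2 (invoked 3) maxes components and bumps P0 → (2, 0, 0)
from VC(op2)=(2, 0, 0), op3 (invoked 5) maxes components and bumps P0 → (3, 0, 0)
from VC(op3)=(3, 0, 0), op4 (invoked 7) maxes components and bumps P0 → (4, 0, 0)
from VC(op4)=(4, 0, 0), op6 (invoked 11) maxes components and bumps P2 → (4, 0, 1)
from VC(op4)=(4, 0, 0), op5 (invoked 9) maxes components and bumps P0 → (5, 0, 0)
target: VC(op6) = (4, 0, 1)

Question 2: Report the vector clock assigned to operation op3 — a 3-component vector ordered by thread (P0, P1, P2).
(3, 0, 0)

root op op7, invoked 12: fresh clock plus P1's own tick → (0, 1, 0)
root op op1, invoked 1: fresh clock plus P0's own tick → (1, 0, 0)
merge at op2 (invoked 3): VC(op1)=(1, 0, 0), own-thread bump on P0 → (2, 0, 0)
merge at op3 (invoked 5): VC(op2)=(2, 0, 0), own-thread bump on P0 → (3, 0, 0)
merge at op4 (invoked 7): VC(op3)=(3, 0, 0), own-thread bump on P0 → (4, 0, 0)
merge at op6 (invoked 11): VC(op4)=(4, 0, 0), own-thread bump on P2 → (4, 0, 1)
merge at op5 (invoked 9): VC(op4)=(4, 0, 0), own-thread bump on P0 → (5, 0, 0)
target: VC(op3) = (3, 0, 0)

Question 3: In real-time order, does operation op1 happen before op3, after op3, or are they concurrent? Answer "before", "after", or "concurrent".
before

op1 spans [1,2], op3 spans [5,6]
resp(op1)=2 < inv(op3)=5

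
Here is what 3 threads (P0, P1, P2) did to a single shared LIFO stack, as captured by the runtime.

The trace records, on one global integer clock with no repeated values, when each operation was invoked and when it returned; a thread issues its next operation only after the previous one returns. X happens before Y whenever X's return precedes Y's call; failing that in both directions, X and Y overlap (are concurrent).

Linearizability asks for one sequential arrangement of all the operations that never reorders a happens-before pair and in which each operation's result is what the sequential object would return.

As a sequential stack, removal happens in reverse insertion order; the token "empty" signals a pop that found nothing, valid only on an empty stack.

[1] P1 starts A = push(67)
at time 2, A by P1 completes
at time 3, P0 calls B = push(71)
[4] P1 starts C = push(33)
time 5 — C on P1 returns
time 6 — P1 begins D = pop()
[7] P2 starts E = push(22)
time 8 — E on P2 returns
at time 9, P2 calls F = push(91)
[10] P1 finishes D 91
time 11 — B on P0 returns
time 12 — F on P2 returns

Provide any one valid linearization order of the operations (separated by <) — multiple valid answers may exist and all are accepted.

after step 1 (A push(67)): stack <67>
after step 2 (B push(71)): stack <67,71>
after step 3 (C push(33)): stack <67,71,33>
after step 4 (E push(22)): stack <67,71,33,22>
after step 5 (F push(91)): stack <67,71,33,22,91>
after step 6 (D pop() → 91): stack <67,71,33,22>

A < B < C < E < F < D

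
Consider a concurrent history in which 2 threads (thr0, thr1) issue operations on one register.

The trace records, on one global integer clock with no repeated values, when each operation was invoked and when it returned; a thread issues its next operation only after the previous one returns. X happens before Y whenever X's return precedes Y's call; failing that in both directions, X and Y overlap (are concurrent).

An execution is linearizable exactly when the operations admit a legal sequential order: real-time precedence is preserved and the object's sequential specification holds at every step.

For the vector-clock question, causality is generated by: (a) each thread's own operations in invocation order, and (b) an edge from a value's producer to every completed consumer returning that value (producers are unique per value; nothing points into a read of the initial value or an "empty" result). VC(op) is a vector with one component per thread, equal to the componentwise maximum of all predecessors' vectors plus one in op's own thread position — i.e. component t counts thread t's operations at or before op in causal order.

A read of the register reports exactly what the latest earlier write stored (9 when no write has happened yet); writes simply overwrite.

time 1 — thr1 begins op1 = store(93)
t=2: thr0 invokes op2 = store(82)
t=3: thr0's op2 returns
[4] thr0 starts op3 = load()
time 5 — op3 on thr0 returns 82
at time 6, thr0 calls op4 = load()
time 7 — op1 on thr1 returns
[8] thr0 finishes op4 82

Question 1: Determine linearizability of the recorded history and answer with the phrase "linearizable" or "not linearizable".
linearizable

a witness: op1, op2, op3, op4
after step 1 (op1 store(93)): value 93
after step 2 (op2 store(82)): value 82
after step 3 (op3 load() → 82): value 82
after step 4 (op4 load() → 82): value 82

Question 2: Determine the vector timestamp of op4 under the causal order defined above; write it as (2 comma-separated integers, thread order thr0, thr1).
(3, 0)

op1 (invocation 1): nothing precedes it; thr1's component alone gives (0, 1)
op2 (invocation 2): nothing precedes it; thr0's component alone gives (1, 0)
op3, invoked 4, takes VC(op2)=(1, 0) under max, adds 1 for thr0 → (2, 0)
op4, invoked 6, takes VC(op2)=(1, 0), VC(op3)=(2, 0) under max, adds 1 for thr0 → (3, 0)
target: VC(op4) = (3, 0)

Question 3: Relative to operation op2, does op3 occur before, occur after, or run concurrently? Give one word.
after

op3 spans [4,5], op2 spans [2,3]
resp(op2)=3 < inv(op3)=4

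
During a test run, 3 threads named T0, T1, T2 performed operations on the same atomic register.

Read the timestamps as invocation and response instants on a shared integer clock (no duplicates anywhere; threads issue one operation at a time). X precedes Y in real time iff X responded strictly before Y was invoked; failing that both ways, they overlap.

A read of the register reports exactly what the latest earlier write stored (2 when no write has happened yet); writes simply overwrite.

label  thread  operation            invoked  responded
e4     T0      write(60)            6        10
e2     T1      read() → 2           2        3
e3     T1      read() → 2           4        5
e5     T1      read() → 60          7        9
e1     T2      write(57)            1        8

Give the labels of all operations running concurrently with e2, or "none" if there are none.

e1

e2 spans [2,3]; an op avoiding the whole window 2..3 is ordered, any other is concurrent
e1 [1,8]: concurrent
e3 [4,5]: after
e4 [6,10]: after
e5 [7,9]: after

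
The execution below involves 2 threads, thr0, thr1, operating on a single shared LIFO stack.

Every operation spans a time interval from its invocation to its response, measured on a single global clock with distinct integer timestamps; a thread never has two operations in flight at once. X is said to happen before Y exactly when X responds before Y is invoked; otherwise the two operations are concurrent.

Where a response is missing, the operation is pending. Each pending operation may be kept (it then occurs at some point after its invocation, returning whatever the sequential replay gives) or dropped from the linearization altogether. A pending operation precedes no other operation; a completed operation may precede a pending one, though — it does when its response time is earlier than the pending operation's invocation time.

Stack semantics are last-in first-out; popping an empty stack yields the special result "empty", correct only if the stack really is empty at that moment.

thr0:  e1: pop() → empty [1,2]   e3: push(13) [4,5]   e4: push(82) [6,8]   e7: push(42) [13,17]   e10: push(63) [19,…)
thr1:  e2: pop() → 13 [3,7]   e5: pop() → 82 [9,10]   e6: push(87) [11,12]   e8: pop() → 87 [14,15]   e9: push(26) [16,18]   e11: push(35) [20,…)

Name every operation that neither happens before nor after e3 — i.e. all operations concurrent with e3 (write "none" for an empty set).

e3 spans [4,5]: anything still running between times 4 and 5 counts as concurrent
e1 [1,2]: before
e2 [3,7]: concurrent
e4 [6,8]: after
e5 [9,10]: after
e6 [11,12]: after
e7 [13,17]: after
e8 [14,15]: after
e9 [16,18]: after
e10 [19,…): after
e11 [20,…): after

e2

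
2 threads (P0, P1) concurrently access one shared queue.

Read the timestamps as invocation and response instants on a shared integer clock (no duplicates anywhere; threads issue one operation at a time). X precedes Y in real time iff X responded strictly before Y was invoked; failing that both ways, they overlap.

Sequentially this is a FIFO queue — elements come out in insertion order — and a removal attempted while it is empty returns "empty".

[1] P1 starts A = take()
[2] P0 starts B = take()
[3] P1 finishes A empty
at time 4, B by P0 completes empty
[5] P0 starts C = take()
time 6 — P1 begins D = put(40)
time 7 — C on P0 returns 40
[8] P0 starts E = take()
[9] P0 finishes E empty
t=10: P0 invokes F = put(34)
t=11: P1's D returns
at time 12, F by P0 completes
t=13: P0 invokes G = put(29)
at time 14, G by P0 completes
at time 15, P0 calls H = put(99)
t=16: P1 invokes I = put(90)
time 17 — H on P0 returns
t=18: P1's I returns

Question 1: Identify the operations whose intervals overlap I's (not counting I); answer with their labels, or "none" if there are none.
H

overlap test against I [16,18]: concurrent iff the interval meets 16..18
A [1,3]: before
B [2,4]: before
C [5,7]: before
D [6,11]: before
E [8,9]: before
F [10,12]: before
G [13,14]: before
H [15,17]: concurrent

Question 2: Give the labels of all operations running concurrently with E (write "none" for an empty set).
D

E spans [8,9]: anything still running between times 8 and 9 counts as concurrent
A [1,3]: before
B [2,4]: before
C [5,7]: before
D [6,11]: concurrent
F [10,12]: after
G [13,14]: after
H [15,17]: after
I [16,18]: after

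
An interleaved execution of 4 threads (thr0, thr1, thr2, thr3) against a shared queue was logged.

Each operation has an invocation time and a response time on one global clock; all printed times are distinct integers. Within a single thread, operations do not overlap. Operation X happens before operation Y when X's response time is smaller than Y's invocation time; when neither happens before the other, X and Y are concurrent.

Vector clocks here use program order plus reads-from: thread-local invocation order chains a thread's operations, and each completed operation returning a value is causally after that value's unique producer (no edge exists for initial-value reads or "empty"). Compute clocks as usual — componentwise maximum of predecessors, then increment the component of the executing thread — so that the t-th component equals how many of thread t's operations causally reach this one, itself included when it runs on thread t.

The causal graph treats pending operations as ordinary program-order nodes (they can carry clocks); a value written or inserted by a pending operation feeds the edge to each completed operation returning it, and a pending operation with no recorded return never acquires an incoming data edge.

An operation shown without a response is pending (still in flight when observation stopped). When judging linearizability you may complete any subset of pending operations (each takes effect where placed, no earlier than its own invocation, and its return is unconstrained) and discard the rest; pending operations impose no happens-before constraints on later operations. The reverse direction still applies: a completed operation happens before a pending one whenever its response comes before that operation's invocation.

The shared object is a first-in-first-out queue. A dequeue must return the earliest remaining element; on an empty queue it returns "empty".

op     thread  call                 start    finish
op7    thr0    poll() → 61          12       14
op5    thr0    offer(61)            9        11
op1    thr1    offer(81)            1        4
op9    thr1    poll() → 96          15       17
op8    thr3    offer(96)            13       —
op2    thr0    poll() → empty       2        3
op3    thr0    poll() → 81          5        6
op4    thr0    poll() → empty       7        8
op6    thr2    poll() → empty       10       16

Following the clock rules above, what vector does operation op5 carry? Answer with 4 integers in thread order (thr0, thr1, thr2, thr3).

(4, 1, 0, 0)

invoked at 13, op8 has no predecessors; its own thr3 bump gives (0, 0, 0, 1)
invoked at 10, op6 has no predecessors; its own thr2 bump gives (0, 0, 1, 0)
invoked at 1, op1 has no predecessors; its own thr1 bump gives (0, 1, 0, 0)
invoked at 2, op2 has no predecessors; its own thr0 bump gives (1, 0, 0, 0)
invoked at 15, op9 merges VC(op1)=(0, 1, 0, 0), VC(op8)=(0, 0, 0, 1) and bumps thr1's slot → (0, 2, 0, 1)
invoked at 5, op3 merges VC(op1)=(0, 1, 0, 0), VC(op2)=(1, 0, 0, 0) and bumps thr0's slot → (2, 1, 0, 0)
invoked at 7, op4 merges VC(op3)=(2, 1, 0, 0) and bumps thr0's slot → (3, 1, 0, 0)
invoked at 9, op5 merges VC(op4)=(3, 1, 0, 0) and bumps thr0's slot → (4, 1, 0, 0)
invoked at 12, op7 merges VC(op5)=(4, 1, 0, 0) and bumps thr0's slot → (5, 1, 0, 0)
target: VC(op5) = (4, 1, 0, 0)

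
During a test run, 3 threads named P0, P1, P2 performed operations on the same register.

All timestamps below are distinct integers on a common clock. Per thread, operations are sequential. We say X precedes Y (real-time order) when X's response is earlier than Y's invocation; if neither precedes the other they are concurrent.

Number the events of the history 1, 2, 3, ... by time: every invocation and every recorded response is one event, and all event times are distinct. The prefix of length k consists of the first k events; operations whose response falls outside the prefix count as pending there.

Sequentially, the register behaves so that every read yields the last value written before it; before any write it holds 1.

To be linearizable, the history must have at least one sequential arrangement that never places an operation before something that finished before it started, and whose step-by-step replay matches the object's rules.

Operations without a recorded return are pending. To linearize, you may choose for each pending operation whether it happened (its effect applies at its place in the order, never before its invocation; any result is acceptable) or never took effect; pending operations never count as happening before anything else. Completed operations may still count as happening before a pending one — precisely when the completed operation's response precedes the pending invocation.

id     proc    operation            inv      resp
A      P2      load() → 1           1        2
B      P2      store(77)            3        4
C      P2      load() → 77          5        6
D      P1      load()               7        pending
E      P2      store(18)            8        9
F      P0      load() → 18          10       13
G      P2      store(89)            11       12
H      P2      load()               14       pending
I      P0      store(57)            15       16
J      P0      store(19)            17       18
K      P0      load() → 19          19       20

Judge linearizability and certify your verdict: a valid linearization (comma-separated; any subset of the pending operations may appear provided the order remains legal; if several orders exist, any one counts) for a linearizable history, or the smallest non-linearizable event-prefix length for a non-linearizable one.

step 1: A load() → 1 — value 1
step 2: B store(77) — value 77
step 3: C load() → 77 — value 77
step 4: D load() (pending, included) — value 77
step 5: E store(18) — value 18
step 6: F load() → 18 — value 18
step 7: G store(89) — value 89
step 8: H load() (pending, included) — value 89
step 9: I store(57) — value 57
step 10: J store(19) — value 19
step 11: K load() → 19 — value 19

linearizable — witness: A, B, C, D, E, F, G, H, I, J, K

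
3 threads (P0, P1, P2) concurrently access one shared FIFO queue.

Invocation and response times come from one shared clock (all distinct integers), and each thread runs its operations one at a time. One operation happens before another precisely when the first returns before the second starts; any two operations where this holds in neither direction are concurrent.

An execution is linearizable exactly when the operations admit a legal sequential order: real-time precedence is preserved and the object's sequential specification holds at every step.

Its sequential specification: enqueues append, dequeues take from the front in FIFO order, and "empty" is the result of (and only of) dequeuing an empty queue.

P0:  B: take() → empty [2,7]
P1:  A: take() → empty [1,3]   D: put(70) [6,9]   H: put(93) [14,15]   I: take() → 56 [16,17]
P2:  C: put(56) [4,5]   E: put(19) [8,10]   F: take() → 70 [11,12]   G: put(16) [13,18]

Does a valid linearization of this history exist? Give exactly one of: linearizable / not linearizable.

not linearizable

events 1..11 are fine; event 12 — the response of F at time 12 — makes the prefix non-linearizable
the 6 completed operations admit 7 real-time orders; each fails the FIFO queue replay
for example A, B, C, D, E, F fails at step 6: F take() → 70 is not legal there
for example A, B, C, E, D, F fails at step 6: F take() → 70 is not legal there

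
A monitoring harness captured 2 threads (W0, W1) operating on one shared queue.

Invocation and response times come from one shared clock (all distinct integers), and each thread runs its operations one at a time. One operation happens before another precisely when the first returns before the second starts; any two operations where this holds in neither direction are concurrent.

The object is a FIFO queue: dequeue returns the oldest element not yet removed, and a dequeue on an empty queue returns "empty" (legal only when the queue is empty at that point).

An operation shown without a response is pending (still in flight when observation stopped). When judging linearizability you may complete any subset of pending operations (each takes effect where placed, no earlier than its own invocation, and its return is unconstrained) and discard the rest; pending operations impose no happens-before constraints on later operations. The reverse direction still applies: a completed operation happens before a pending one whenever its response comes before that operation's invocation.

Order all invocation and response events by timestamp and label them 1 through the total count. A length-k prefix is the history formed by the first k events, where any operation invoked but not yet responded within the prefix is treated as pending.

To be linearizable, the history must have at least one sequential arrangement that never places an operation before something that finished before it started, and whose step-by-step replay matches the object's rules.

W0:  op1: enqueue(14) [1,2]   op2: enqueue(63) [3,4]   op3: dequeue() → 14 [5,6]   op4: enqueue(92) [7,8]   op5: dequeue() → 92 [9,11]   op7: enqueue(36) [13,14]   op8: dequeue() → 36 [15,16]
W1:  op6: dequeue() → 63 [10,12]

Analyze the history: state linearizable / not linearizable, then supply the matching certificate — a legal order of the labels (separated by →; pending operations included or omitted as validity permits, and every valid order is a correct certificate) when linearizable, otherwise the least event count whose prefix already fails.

step 1: op1 enqueue(14) — queue <14>
step 2: op2 enqueue(63) — queue <14,63>
step 3: op3 dequeue() → 14 — queue <63>
step 4: op4 enqueue(92) — queue <63,92>
step 5: op6 dequeue() → 63 — queue <92>
step 6: op5 dequeue() → 92 — queue <>
step 7: op7 enqueue(36) — queue <36>
step 8: op8 dequeue() → 36 — queue <>

linearizable — witness: op1 → op2 → op3 → op4 → op6 → op5 → op7 → op8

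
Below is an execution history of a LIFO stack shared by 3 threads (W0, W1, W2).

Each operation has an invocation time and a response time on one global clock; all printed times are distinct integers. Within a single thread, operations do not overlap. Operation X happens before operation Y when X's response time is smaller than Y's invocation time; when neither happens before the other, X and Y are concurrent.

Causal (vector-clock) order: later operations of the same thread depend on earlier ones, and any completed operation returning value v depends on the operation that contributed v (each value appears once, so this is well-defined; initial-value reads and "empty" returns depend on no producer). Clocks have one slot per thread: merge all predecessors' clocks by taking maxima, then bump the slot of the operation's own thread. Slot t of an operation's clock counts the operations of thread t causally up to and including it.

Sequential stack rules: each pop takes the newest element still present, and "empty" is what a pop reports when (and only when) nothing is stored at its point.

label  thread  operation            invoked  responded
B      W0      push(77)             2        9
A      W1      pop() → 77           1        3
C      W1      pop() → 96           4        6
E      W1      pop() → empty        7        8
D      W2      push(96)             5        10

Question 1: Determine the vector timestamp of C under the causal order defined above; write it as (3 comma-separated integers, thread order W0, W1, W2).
invoked at 5, D has no predecessors; its own W2 bump gives (0, 0, 1)
invoked at 2, B has no predecessors; its own W0 bump gives (1, 0, 0)
invoked at 1, A merges VC(B)=(1, 0, 0) and bumps W1's slot → (1, 1, 0)
invoked at 4, C merges VC(A)=(1, 1, 0), VC(D)=(0, 0, 1) and bumps W1's slot → (1, 2, 1)
invoked at 7, E merges VC(C)=(1, 2, 1) and bumps W1's slot → (1, 3, 1)
target: VC(C) = (1, 2, 1)

(1, 2, 1)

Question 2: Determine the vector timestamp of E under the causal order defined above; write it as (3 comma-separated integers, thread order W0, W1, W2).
no predecessors for D (invoked 5): W2 increments from zero → (0, 0, 1)
no predecessors for B (invoked 2): W0 increments from zero → (1, 0, 0)
VC(A, invoked at 1): max of VC(B)=(1, 0, 0), then +1 on thread W1 → (1, 1, 0)
VC(C, invoked at 4): max of VC(A)=(1, 1, 0), VC(D)=(0, 0, 1), then +1 on thread W1 → (1, 2, 1)
VC(E, invoked at 7): max of VC(C)=(1, 2, 1), then +1 on thread W1 → (1, 3, 1)
target: VC(E) = (1, 3, 1)

(1, 3, 1)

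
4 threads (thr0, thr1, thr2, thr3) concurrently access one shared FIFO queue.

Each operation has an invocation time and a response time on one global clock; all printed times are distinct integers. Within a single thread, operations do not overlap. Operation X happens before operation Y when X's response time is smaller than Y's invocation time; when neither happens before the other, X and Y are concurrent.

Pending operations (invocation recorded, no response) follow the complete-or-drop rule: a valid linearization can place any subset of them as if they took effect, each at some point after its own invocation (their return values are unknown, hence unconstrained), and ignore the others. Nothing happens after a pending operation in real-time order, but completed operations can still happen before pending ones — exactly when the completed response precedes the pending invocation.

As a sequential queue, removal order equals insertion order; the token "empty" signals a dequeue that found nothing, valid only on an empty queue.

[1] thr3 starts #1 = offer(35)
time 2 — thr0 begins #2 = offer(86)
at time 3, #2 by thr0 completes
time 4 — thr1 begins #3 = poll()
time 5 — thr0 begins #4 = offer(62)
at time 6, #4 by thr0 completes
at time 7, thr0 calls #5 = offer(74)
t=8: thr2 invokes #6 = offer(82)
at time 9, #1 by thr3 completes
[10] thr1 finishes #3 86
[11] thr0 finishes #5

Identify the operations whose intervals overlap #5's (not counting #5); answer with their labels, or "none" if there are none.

#1, #3, #6

#5 spans [7,11]: anything still running between times 7 and 11 counts as concurrent
#1 [1,9]: concurrent
#2 [2,3]: before
#3 [4,10]: concurrent
#4 [5,6]: before
#6 [8,…): concurrent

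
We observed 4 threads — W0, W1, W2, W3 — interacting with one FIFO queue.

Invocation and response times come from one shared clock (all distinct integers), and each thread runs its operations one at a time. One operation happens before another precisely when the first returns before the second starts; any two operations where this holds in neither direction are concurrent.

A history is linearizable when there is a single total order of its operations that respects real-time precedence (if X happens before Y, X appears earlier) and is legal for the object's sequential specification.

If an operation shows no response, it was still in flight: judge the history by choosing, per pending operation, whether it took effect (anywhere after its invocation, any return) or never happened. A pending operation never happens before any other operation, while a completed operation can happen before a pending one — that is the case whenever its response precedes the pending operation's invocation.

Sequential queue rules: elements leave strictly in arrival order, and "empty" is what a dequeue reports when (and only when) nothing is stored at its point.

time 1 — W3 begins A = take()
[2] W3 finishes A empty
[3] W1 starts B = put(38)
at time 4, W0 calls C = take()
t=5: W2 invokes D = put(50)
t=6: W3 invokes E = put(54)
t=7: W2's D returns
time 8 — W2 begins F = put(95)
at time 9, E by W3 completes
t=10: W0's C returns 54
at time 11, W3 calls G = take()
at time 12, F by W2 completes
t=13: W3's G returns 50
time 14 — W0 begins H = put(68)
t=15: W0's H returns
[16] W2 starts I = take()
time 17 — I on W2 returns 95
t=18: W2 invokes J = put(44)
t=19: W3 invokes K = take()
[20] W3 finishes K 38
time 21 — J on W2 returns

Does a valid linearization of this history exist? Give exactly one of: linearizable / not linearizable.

a witness: A, E, C, D, F, B, G, H, I, J, K
after step 1 (A take() → empty): queue <>
after step 2 (E put(54)): queue <54>
after step 3 (C take() → 54): queue <>
after step 4 (D put(50)): queue <50>
after step 5 (F put(95)): queue <50,95>
after step 6 (B put(38) (pending, included)): queue <50,95,38>
after step 7 (G take() → 50): queue <95,38>
after step 8 (H put(68)): queue <95,38,68>
after step 9 (I take() → 95): queue <38,68>
after step 10 (J put(44)): queue <38,68,44>
after step 11 (K take() → 38): queue <68,44>

linearizable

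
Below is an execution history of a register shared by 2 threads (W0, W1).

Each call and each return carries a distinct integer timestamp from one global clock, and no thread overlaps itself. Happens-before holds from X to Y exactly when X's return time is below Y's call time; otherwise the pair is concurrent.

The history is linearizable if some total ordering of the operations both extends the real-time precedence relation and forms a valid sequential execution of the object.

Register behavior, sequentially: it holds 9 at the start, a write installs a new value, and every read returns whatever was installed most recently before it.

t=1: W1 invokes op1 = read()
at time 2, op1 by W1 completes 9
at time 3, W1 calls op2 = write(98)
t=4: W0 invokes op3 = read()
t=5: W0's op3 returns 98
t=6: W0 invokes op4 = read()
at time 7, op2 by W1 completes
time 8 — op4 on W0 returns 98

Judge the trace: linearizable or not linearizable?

one valid linearization: op1, op2, op3, op4
1. op1 read() → 9, leaving value 9
2. op2 write(98), leaving value 98
3. op3 read() → 98, leaving value 98
4. op4 read() → 98, leaving value 98

linearizable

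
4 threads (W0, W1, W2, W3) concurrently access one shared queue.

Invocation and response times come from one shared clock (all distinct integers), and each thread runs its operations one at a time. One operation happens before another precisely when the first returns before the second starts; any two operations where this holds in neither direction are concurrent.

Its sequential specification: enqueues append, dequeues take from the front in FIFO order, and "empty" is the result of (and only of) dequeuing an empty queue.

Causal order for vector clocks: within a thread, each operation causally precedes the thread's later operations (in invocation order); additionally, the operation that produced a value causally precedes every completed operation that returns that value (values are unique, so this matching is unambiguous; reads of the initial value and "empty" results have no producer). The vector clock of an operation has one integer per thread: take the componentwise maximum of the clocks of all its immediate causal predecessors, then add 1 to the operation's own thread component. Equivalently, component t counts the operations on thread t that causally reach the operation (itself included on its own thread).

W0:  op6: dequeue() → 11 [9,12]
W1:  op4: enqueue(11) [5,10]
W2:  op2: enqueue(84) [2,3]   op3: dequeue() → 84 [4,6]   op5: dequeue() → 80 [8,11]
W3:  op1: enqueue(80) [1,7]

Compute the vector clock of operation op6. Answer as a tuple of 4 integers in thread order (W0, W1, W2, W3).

invoked at 1, op1 has no predecessors; its own W3 bump gives (0, 0, 0, 1)
invoked at 2, op2 has no predecessors; its own W2 bump gives (0, 0, 1, 0)
invoked at 5, op4 has no predecessors; its own W1 bump gives (0, 1, 0, 0)
invoked at 4, op3 merges VC(op2)=(0, 0, 1, 0) and bumps W2's slot → (0, 0, 2, 0)
invoked at 9, op6 merges VC(op4)=(0, 1, 0, 0) and bumps W0's slot → (1, 1, 0, 0)
invoked at 8, op5 merges VC(op1)=(0, 0, 0, 1), VC(op3)=(0, 0, 2, 0) and bumps W2's slot → (0, 0, 3, 1)
target: VC(op6) = (1, 1, 0, 0)

(1, 1, 0, 0)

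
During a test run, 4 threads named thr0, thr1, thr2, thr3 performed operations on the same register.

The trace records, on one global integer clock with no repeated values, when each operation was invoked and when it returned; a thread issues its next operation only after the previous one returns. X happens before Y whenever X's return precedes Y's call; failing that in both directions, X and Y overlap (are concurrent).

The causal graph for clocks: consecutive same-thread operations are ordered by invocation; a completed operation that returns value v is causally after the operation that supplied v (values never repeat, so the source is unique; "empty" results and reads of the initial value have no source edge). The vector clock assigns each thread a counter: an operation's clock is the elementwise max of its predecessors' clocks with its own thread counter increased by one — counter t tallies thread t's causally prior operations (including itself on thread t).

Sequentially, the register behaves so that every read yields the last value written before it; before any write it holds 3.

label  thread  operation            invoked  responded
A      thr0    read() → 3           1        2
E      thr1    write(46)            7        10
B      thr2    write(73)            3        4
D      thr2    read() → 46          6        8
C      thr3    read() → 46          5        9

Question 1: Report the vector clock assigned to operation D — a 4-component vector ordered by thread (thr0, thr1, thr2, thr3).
Answer: (0, 1, 2, 0)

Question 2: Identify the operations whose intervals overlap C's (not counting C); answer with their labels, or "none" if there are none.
Answer: D, E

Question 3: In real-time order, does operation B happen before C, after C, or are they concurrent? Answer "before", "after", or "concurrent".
Answer: before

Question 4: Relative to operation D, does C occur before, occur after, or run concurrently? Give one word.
Answer: concurrent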